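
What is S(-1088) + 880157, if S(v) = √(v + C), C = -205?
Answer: 880157 + I*√1293 ≈ 8.8016e+5 + 35.958*I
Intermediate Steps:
S(v) = √(-205 + v) (S(v) = √(v - 205) = √(-205 + v))
S(-1088) + 880157 = √(-205 - 1088) + 880157 = √(-1293) + 880157 = I*√1293 + 880157 = 880157 + I*√1293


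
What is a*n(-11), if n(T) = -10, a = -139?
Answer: 1390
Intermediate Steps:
a*n(-11) = -139*(-10) = 1390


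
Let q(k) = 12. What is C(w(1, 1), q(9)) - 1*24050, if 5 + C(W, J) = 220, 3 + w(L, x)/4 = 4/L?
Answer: -23835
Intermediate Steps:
w(L, x) = -12 + 16/L (w(L, x) = -12 + 4*(4/L) = -12 + 16/L)
C(W, J) = 215 (C(W, J) = -5 + 220 = 215)
C(w(1, 1), q(9)) - 1*24050 = 215 - 1*24050 = 215 - 24050 = -23835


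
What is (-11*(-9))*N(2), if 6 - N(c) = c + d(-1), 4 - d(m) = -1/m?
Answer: 99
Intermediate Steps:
d(m) = 4 + 1/m (d(m) = 4 - (-1)/m = 4 + 1/m)
N(c) = 3 - c (N(c) = 6 - (c + (4 + 1/(-1))) = 6 - (c + (4 - 1)) = 6 - (c + 3) = 6 - (3 + c) = 6 + (-3 - c) = 3 - c)
(-11*(-9))*N(2) = (-11*(-9))*(3 - 1*2) = 99*(3 - 2) = 99*1 = 99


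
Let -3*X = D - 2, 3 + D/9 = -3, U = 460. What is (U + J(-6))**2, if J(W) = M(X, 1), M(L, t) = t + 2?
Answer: 214369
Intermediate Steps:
D = -54 (D = -27 + 9*(-3) = -27 - 27 = -54)
X = 56/3 (X = -(-54 - 2)/3 = -1/3*(-56) = 56/3 ≈ 18.667)
M(L, t) = 2 + t
J(W) = 3 (J(W) = 2 + 1 = 3)
(U + J(-6))**2 = (460 + 3)**2 = 463**2 = 214369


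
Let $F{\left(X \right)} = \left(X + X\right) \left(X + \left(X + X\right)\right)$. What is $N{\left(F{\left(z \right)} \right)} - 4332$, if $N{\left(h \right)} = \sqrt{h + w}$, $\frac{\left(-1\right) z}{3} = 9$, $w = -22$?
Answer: $-4332 + 16 \sqrt{17} \approx -4266.0$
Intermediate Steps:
$z = -27$ ($z = \left(-3\right) 9 = -27$)
$F{\left(X \right)} = 6 X^{2}$ ($F{\left(X \right)} = 2 X \left(X + 2 X\right) = 2 X 3 X = 6 X^{2}$)
$N{\left(h \right)} = \sqrt{-22 + h}$ ($N{\left(h \right)} = \sqrt{h - 22} = \sqrt{-22 + h}$)
$N{\left(F{\left(z \right)} \right)} - 4332 = \sqrt{-22 + 6 \left(-27\right)^{2}} - 4332 = \sqrt{-22 + 6 \cdot 729} - 4332 = \sqrt{-22 + 4374} - 4332 = \sqrt{4352} - 4332 = 16 \sqrt{17} - 4332 = -4332 + 16 \sqrt{17}$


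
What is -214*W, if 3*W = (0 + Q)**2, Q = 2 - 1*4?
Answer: -856/3 ≈ -285.33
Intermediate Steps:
Q = -2 (Q = 2 - 4 = -2)
W = 4/3 (W = (0 - 2)**2/3 = (1/3)*(-2)**2 = (1/3)*4 = 4/3 ≈ 1.3333)
-214*W = -214*4/3 = -856/3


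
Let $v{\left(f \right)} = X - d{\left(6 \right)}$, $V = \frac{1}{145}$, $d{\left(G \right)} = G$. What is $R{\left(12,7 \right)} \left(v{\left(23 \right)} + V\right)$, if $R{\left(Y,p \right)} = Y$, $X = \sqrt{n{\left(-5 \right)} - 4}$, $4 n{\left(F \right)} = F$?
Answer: $- \frac{10428}{145} + 6 i \sqrt{21} \approx -71.917 + 27.495 i$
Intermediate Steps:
$n{\left(F \right)} = \frac{F}{4}$
$X = \frac{i \sqrt{21}}{2}$ ($X = \sqrt{\frac{1}{4} \left(-5\right) - 4} = \sqrt{- \frac{5}{4} - 4} = \sqrt{- \frac{21}{4}} = \frac{i \sqrt{21}}{2} \approx 2.2913 i$)
$V = \frac{1}{145} \approx 0.0068966$
$v{\left(f \right)} = -6 + \frac{i \sqrt{21}}{2}$ ($v{\left(f \right)} = \frac{i \sqrt{21}}{2} - 6 = -6 + \frac{i \sqrt{21}}{2}$)
$R{\left(12,7 \right)} \left(v{\left(23 \right)} + V\right) = 12 \left(\left(-6 + \frac{i \sqrt{21}}{2}\right) + \frac{1}{145}\right) = 12 \left(- \frac{869}{145} + \frac{i \sqrt{21}}{2}\right) = - \frac{10428}{145} + 6 i \sqrt{21}$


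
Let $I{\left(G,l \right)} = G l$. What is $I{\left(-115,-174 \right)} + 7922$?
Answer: $27932$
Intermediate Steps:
$I{\left(-115,-174 \right)} + 7922 = \left(-115\right) \left(-174\right) + 7922 = 20010 + 7922 = 27932$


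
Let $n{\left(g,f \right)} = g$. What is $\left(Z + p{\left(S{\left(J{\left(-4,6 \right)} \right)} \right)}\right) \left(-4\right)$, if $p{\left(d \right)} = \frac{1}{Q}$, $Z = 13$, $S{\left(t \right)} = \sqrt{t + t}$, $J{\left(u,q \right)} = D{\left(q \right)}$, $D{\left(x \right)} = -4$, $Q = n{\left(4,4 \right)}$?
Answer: $-53$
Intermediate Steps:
$Q = 4$
$J{\left(u,q \right)} = -4$
$S{\left(t \right)} = \sqrt{2} \sqrt{t}$ ($S{\left(t \right)} = \sqrt{2 t} = \sqrt{2} \sqrt{t}$)
$p{\left(d \right)} = \frac{1}{4}$
$\left(Z + p{\left(S{\left(J{\left(-4,6 \right)} \right)} \right)}\right) \left(-4\right) = \left(13 + \frac{1}{4}\right) \left(-4\right) = \frac{53}{4} \left(-4\right) = -53$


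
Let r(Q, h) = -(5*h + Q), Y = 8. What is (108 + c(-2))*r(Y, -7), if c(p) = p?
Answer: 2862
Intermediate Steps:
r(Q, h) = -Q - 5*h (r(Q, h) = -(Q + 5*h) = -Q - 5*h)
(108 + c(-2))*r(Y, -7) = (108 - 2)*(-1*8 - 5*(-7)) = 106*(-8 + 35) = 106*27 = 2862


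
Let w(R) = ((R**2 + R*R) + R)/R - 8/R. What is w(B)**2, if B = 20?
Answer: 41209/25 ≈ 1648.4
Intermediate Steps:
w(R) = -8/R + (R + 2*R**2)/R (w(R) = ((R**2 + R**2) + R)/R - 8/R = (2*R**2 + R)/R - 8/R = (R + 2*R**2)/R - 8/R = -8/R + (R + 2*R**2)/R)
w(B)**2 = (1 - 8/20 + 2*20)**2 = (1 - 8*1/20 + 40)**2 = (1 - 2/5 + 40)**2 = (203/5)**2 = 41209/25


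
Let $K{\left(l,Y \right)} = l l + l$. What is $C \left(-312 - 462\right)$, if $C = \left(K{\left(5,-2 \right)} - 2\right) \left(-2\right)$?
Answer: $43344$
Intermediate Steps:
$K{\left(l,Y \right)} = l + l^{2}$ ($K{\left(l,Y \right)} = l^{2} + l = l + l^{2}$)
$C = -56$ ($C = \left(5 \left(1 + 5\right) - 2\right) \left(-2\right) = \left(5 \cdot 6 - 2\right) \left(-2\right) = \left(30 - 2\right) \left(-2\right) = 28 \left(-2\right) = -56$)
$C \left(-312 - 462\right) = - 56 \left(-312 - 462\right) = \left(-56\right) \left(-774\right) = 43344$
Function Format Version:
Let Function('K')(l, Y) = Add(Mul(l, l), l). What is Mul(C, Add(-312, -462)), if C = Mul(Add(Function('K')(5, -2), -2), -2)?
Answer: 43344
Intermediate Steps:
Function('K')(l, Y) = Add(l, Pow(l, 2)) (Function('K')(l, Y) = Add(Pow(l, 2), l) = Add(l, Pow(l, 2)))
C = -56 (C = Mul(Add(Mul(5, Add(1, 5)), -2), -2) = Mul(Add(Mul(5, 6), -2), -2) = Mul(Add(30, -2), -2) = Mul(28, -2) = -56)
Mul(C, Add(-312, -462)) = Mul(-56, Add(-312, -462)) = Mul(-56, -774) = 43344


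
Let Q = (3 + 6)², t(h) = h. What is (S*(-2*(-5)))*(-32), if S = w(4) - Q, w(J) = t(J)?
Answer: 24640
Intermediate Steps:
w(J) = J
Q = 81 (Q = 9² = 81)
S = -77 (S = 4 - 1*81 = 4 - 81 = -77)
(S*(-2*(-5)))*(-32) = -(-154)*(-5)*(-32) = -77*10*(-32) = -770*(-32) = 24640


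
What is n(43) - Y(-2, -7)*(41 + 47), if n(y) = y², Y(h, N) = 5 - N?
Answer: 793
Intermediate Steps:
n(43) - Y(-2, -7)*(41 + 47) = 43² - (5 - 1*(-7))*(41 + 47) = 1849 - (5 + 7)*88 = 1849 - 12*88 = 1849 - 1*1056 = 1849 - 1056 = 793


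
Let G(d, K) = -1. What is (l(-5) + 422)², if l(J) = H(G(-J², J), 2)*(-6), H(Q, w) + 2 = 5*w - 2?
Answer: 148996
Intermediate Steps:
H(Q, w) = -4 + 5*w (H(Q, w) = -2 + (5*w - 2) = -2 + (-2 + 5*w) = -4 + 5*w)
l(J) = -36 (l(J) = (-4 + 5*2)*(-6) = (-4 + 10)*(-6) = 6*(-6) = -36)
(l(-5) + 422)² = (-36 + 422)² = 386² = 148996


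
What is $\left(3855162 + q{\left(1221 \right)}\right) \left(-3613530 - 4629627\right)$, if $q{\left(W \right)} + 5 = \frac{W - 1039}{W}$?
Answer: $- \frac{12933916915219001}{407} \approx -3.1779 \cdot 10^{13}$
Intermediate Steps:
$q{\left(W \right)} = -5 + \frac{-1039 + W}{W}$ ($q{\left(W \right)} = -5 + \frac{W - 1039}{W} = -5 + \frac{-1039 + W}{W}$)
$\left(3855162 + q{\left(1221 \right)}\right) \left(-3613530 - 4629627\right) = \left(3855162 - \left(4 + \frac{1039}{1221}\right)\right) \left(-3613530 - 4629627\right) = \left(3855162 - \frac{5923}{1221}\right) \left(-8243157\right) = \frac{4707146879}{1221} \left(-8243157\right) = - \frac{12933916915219001}{407}$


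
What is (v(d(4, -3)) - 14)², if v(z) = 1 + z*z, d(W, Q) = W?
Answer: 9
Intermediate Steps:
v(z) = 1 + z²
(v(d(4, -3)) - 14)² = ((1 + 4²) - 14)² = ((1 + 16) - 14)² = (17 - 14)² = 3² = 9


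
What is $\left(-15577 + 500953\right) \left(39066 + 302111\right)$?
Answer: $165599127552$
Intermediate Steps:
$\left(-15577 + 500953\right) \left(39066 + 302111\right) = 485376 \cdot 341177 = 165599127552$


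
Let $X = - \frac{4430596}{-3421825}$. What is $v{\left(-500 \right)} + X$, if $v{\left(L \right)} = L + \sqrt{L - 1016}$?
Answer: $- \frac{1706481904}{3421825} + 2 i \sqrt{379} \approx -498.71 + 38.936 i$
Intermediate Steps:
$v{\left(L \right)} = L + \sqrt{-1016 + L}$
$X = \frac{4430596}{3421825}$ ($X = \left(-4430596\right) \left(- \frac{1}{3421825}\right) = \frac{4430596}{3421825} \approx 1.2948$)
$v{\left(-500 \right)} + X = \left(-500 + \sqrt{-1016 - 500}\right) + \frac{4430596}{3421825} = \left(-500 + \sqrt{-1516}\right) + \frac{4430596}{3421825} = \left(-500 + 2 i \sqrt{379}\right) + \frac{4430596}{3421825} = - \frac{1706481904}{3421825} + 2 i \sqrt{379}$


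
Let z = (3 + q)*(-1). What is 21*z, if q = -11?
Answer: 168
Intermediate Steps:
z = 8 (z = (3 - 11)*(-1) = -8*(-1) = 8)
21*z = 21*8 = 168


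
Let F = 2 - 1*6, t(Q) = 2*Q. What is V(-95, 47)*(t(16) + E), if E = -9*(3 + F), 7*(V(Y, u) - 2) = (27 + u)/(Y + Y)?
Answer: 53013/665 ≈ 79.719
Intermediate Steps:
V(Y, u) = 2 + (27 + u)/(14*Y) (V(Y, u) = 2 + ((27 + u)/(Y + Y))/7 = 2 + ((27 + u)/((2*Y)))/7 = 2 + ((27 + u)*(1/(2*Y)))/7 = 2 + ((27 + u)/(2*Y))/7 = 2 + (27 + u)/(14*Y))
F = -4 (F = 2 - 6 = -4)
E = 9 (E = -9*(3 - 4) = -9*(-1) = 9)
V(-95, 47)*(t(16) + E) = ((1/14)*(27 + 47 + 28*(-95))/(-95))*(2*16 + 9) = ((1/14)*(-1/95)*(27 + 47 - 2660))*(32 + 9) = ((1/14)*(-1/95)*(-2586))*41 = (1293/665)*41 = 53013/665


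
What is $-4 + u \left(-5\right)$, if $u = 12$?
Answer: $-64$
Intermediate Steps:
$-4 + u \left(-5\right) = -4 + 12 \left(-5\right) = -4 - 60 = -64$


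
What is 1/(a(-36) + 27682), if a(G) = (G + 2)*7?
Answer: 1/27444 ≈ 3.6438e-5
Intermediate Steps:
a(G) = 14 + 7*G (a(G) = (2 + G)*7 = 14 + 7*G)
1/(a(-36) + 27682) = 1/((14 + 7*(-36)) + 27682) = 1/((14 - 252) + 27682) = 1/(-238 + 27682) = 1/27444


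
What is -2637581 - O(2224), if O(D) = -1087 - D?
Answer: -2634270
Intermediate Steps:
-2637581 - O(2224) = -2637581 - (-1087 - 1*2224) = -2637581 - (-1087 - 2224) = -2637581 - 1*(-3311) = -2637581 + 3311 = -2634270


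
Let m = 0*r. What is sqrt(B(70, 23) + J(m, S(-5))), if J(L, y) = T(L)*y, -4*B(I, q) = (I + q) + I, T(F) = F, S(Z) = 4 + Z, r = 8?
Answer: I*sqrt(163)/2 ≈ 6.3836*I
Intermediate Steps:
B(I, q) = -I/2 - q/4 (B(I, q) = -((I + q) + I)/4 = -(q + 2*I)/4 = -I/2 - q/4)
m = 0 (m = 0*8 = 0)
J(L, y) = L*y
sqrt(B(70, 23) + J(m, S(-5))) = sqrt((-1/2*70 - 1/4*23) + 0*(4 - 5)) = sqrt((-35 - 23/4) + 0*(-1)) = sqrt(-163/4 + 0) = sqrt(-163/4) = I*sqrt(163)/2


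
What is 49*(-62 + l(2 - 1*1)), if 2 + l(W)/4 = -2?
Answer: -3822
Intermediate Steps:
l(W) = -16 (l(W) = -8 + 4*(-2) = -8 - 8 = -16)
49*(-62 + l(2 - 1*1)) = 49*(-62 - 16) = 49*(-78) = -3822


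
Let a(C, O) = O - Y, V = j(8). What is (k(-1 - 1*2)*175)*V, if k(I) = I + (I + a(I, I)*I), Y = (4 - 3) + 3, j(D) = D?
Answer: 21000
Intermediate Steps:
V = 8
Y = 4 (Y = 1 + 3 = 4)
a(C, O) = -4 + O (a(C, O) = O - 1*4 = O - 4 = -4 + O)
k(I) = 2*I + I*(-4 + I) (k(I) = I + (I + (-4 + I)*I) = I + (I + I*(-4 + I)) = 2*I + I*(-4 + I))
(k(-1 - 1*2)*175)*V = (((-1 - 1*2)*(-2 + (-1 - 1*2)))*175)*8 = (((-1 - 2)*(-2 + (-1 - 2)))*175)*8 = (-3*(-2 - 3)*175)*8 = (-3*(-5)*175)*8 = (15*175)*8 = 2625*8 = 21000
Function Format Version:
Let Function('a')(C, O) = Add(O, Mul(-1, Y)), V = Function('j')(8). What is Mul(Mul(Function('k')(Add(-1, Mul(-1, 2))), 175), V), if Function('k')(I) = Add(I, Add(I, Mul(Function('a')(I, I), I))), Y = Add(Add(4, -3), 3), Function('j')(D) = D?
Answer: 21000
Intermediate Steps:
V = 8
Y = 4 (Y = Add(1, 3) = 4)
Function('a')(C, O) = Add(-4, O) (Function('a')(C, O) = Add(O, Mul(-1, 4)) = Add(O, -4) = Add(-4, O))
Function('k')(I) = Add(Mul(2, I), Mul(I, Add(-4, I))) (Function('k')(I) = Add(I, Add(I, Mul(Add(-4, I), I))) = Add(I, Add(I, Mul(I, Add(-4, I)))) = Add(Mul(2, I), Mul(I, Add(-4, I))))
Mul(Mul(Function('k')(Add(-1, Mul(-1, 2))), 175), V) = Mul(Mul(Mul(Add(-1, Mul(-1, 2)), Add(-2, Add(-1, Mul(-1, 2)))), 175), 8) = Mul(Mul(Mul(Add(-1, -2), Add(-2, Add(-1, -2))), 175), 8) = Mul(Mul(Mul(-3, Add(-2, -3)), 175), 8) = Mul(Mul(Mul(-3, -5), 175), 8) = Mul(Mul(15, 175), 8) = Mul(2625, 8) = 21000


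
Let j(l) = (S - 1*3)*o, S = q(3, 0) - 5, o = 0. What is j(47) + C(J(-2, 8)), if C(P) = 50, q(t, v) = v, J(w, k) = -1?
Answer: 50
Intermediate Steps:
S = -5 (S = 0 - 5 = -5)
j(l) = 0 (j(l) = (-5 - 1*3)*0 = (-5 - 3)*0 = -8*0 = 0)
j(47) + C(J(-2, 8)) = 0 + 50 = 50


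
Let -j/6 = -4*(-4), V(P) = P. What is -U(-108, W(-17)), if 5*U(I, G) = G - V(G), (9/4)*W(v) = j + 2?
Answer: 0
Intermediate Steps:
j = -96 (j = -(-24)*(-4) = -6*16 = -96)
W(v) = -376/9 (W(v) = 4*(-96 + 2)/9 = (4/9)*(-94) = -376/9)
U(I, G) = 0 (U(I, G) = (G - G)/5 = (⅕)*0 = 0)
-U(-108, W(-17)) = -1*0 = 0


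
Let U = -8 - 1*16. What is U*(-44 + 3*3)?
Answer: 840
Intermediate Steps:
U = -24 (U = -8 - 16 = -24)
U*(-44 + 3*3) = -24*(-44 + 3*3) = -24*(-44 + 9) = -24*(-35) = 840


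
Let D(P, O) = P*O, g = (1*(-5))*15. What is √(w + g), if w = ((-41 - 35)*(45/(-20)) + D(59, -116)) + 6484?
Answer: 2*I*√66 ≈ 16.248*I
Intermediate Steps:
g = -75 (g = -5*15 = -75)
D(P, O) = O*P
w = -189 (w = ((-41 - 35)*(45/(-20)) - 116*59) + 6484 = (-3420*(-1)/20 - 6844) + 6484 = (-76*(-9/4) - 6844) + 6484 = (171 - 6844) + 6484 = -6673 + 6484 = -189)
√(w + g) = √(-189 - 75) = √(-264) = 2*I*√66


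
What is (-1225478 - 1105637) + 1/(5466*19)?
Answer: -242095617209/103854 ≈ -2.3311e+6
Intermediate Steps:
(-1225478 - 1105637) + 1/(5466*19) = -2331115 + 1/103854 = -242095617209/103854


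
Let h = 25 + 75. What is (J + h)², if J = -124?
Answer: 576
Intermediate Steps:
h = 100
(J + h)² = (-124 + 100)² = (-24)² = 576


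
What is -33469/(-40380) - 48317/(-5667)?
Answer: 237856587/25425940 ≈ 9.3549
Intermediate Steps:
-33469/(-40380) - 48317/(-5667) = -33469*(-1/40380) - 48317*(-1/5667) = 33469/40380 + 48317/5667 = 237856587/25425940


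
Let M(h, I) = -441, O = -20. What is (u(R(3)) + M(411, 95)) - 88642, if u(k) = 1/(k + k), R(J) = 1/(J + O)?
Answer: -178183/2 ≈ -89092.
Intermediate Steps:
R(J) = 1/(-20 + J) (R(J) = 1/(J - 20) = 1/(-20 + J))
u(k) = 1/(2*k)
(u(R(3)) + M(411, 95)) - 88642 = (1/(2*(1/(-20 + 3))) - 441) - 88642 = (1/(2*(1/(-17))) - 441) - 88642 = (1/(2*(-1/17)) - 441) - 88642 = ((1/2)*(-17) - 441) - 88642 = (-17/2 - 441) - 88642 = -899/2 - 88642 = -178183/2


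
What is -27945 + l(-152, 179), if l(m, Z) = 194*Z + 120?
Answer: 6901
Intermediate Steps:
l(m, Z) = 120 + 194*Z
-27945 + l(-152, 179) = -27945 + (120 + 194*179) = -27945 + (120 + 34726) = -27945 + 34846 = 6901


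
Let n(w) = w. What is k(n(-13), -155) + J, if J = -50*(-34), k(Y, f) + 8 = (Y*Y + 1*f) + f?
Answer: 1551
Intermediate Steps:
k(Y, f) = -8 + Y² + 2*f (k(Y, f) = -8 + ((Y*Y + 1*f) + f) = -8 + ((Y² + f) + f) = -8 + ((f + Y²) + f) = -8 + (Y² + 2*f) = -8 + Y² + 2*f)
J = 1700
k(n(-13), -155) + J = (-8 + (-13)² + 2*(-155)) + 1700 = (-8 + 169 - 310) + 1700 = -149 + 1700 = 1551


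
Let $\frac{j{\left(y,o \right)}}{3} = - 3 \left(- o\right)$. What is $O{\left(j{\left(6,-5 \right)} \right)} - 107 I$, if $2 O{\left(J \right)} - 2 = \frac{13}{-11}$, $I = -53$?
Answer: $\frac{124771}{22} \approx 5671.4$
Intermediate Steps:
$j{\left(y,o \right)} = 9 o$ ($j{\left(y,o \right)} = 3 \left(- 3 \left(- o\right)\right) = 3 \cdot 3 o = 9 o$)
$O{\left(J \right)} = \frac{9}{22}$ ($O{\left(J \right)} = 1 + \frac{13 \frac{1}{-11}}{2} = 1 + \frac{13 \left(- \frac{1}{11}\right)}{2} = 1 + \frac{1}{2} \left(- \frac{13}{11}\right) = 1 - \frac{13}{22} = \frac{9}{22}$)
$O{\left(j{\left(6,-5 \right)} \right)} - 107 I = \frac{9}{22} - -5671 = \frac{9}{22} + 5671 = \frac{124771}{22}$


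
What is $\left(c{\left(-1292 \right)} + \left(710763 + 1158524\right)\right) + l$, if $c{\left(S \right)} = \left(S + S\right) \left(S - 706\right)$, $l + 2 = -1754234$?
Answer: $5277883$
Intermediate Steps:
$l = -1754236$ ($l = -2 - 1754234 = -1754236$)
$c{\left(S \right)} = 2 S \left(-706 + S\right)$
$\left(c{\left(-1292 \right)} + \left(710763 + 1158524\right)\right) + l = \left(2 \left(-1292\right) \left(-706 - 1292\right) + \left(710763 + 1158524\right)\right) - 1754236 = \left(2 \left(-1292\right) \left(-1998\right) + 1869287\right) - 1754236 = \left(5162832 + 1869287\right) - 1754236 = 7032119 - 1754236 = 5277883$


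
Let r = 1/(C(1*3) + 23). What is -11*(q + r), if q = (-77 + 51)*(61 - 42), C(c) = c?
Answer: 141273/26 ≈ 5433.6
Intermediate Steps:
r = 1/26 (r = 1/(1*3 + 23) = 1/(3 + 23) = 1/26 ≈ 0.038462)
q = -494 (q = -26*19 = -494)
-11*(q + r) = -11*(-494 + 1/26) = -11*(-12843/26) = 141273/26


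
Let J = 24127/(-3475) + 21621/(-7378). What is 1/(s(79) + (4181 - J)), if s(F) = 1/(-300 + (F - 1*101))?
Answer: 294843325/1235650158944 ≈ 0.00023861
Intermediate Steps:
J = -253141981/25638550 (J = 24127*(-1/3475) + 21621*(-1/7378) = -24127/3475 - 21621/7378 = -253141981/25638550 ≈ -9.8735)
s(F) = 1/(-401 + F) (s(F) = 1/(-300 + (F - 101)) = 1/(-300 + (-101 + F)) = 1/(-401 + F))
1/(s(79) + (4181 - J)) = 1/(1/(-401 + 79) + (4181 - 1*(-253141981/25638550))) = 1/(1/(-322) + (4181 + 253141981/25638550)) = 1/(-1/322 + 107447919531/25638550) = 1/(1235650158944/294843325) = 294843325/1235650158944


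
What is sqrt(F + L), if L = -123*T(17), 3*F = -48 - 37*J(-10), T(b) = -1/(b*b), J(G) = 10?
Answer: I*sqrt(361299)/51 ≈ 11.786*I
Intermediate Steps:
T(b) = -1/b**2 (T(b) = -1/(b**2) = -1/b**2)
F = -418/3 (F = (-48 - 37*10)/3 = (-48 - 370)/3 = (1/3)*(-418) = -418/3 ≈ -139.33)
L = 123/289 (L = -(-123)/17**2 = -(-123)/289 = -123*(-1/289) = 123/289 ≈ 0.42561)
sqrt(F + L) = sqrt(-418/3 + 123/289) = sqrt(-120433/867) = I*sqrt(361299)/51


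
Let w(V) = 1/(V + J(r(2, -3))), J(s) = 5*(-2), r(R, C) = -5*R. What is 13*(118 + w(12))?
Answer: 3081/2 ≈ 1540.5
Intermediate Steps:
J(s) = -10
w(V) = 1/(-10 + V) (w(V) = 1/(V - 10) = 1/(-10 + V))
13*(118 + w(12)) = 13*(118 + 1/(-10 + 12)) = 13*(118 + 1/2) = 13*(118 + ½) = 13*(237/2) = 3081/2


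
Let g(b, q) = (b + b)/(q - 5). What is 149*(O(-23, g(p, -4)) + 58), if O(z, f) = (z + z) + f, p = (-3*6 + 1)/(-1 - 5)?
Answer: 45743/27 ≈ 1694.2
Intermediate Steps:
p = 17/6 (p = (-18 + 1)/(-6) = -17*(-⅙) = 17/6 ≈ 2.8333)
g(b, q) = 2*b/(-5 + q) (g(b, q) = (2*b)/(-5 + q) = 2*b/(-5 + q))
O(z, f) = f + 2*z (O(z, f) = 2*z + f = f + 2*z)
149*(O(-23, g(p, -4)) + 58) = 149*((2*(17/6)/(-5 - 4) + 2*(-23)) + 58) = 149*((2*(17/6)/(-9) - 46) + 58) = 149*((2*(17/6)*(-⅑) - 46) + 58) = 149*((-17/27 - 46) + 58) = 149*(-1259/27 + 58) = 149*(307/27) = 45743/27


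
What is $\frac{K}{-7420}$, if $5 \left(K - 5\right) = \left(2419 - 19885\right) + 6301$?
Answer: $\frac{557}{1855} \approx 0.30027$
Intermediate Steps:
$K = -2228$ ($K = 5 + \frac{\left(2419 - 19885\right) + 6301}{5} = 5 + \frac{-17466 + 6301}{5} = 5 + \frac{1}{5} \left(-11165\right) = 5 - 2233 = -2228$)
$\frac{K}{-7420} = - \frac{2228}{-7420} = \left(-2228\right) \left(- \frac{1}{7420}\right) = \frac{557}{1855}$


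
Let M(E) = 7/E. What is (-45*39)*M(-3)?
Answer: 4095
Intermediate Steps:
(-45*39)*M(-3) = (-45*39)*(7/(-3)) = -12285*(-1)/3 = -1755*(-7/3) = 4095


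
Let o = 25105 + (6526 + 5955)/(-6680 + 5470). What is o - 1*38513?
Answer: -16236161/1210 ≈ -13418.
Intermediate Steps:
o = 30364569/1210 (o = 25105 + 12481/(-1210) = 25105 + 12481*(-1/1210) = 25105 - 12481/1210 = 30364569/1210 ≈ 25095.)
o - 1*38513 = 30364569/1210 - 1*38513 = 30364569/1210 - 38513 = -16236161/1210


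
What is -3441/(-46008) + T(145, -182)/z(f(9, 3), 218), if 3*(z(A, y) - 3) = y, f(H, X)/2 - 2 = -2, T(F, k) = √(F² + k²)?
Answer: 1147/15336 + 3*√54149/227 ≈ 3.1501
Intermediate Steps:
f(H, X) = 0 (f(H, X) = 4 + 2*(-2) = 4 - 4 = 0)
z(A, y) = 3 + y/3
-3441/(-46008) + T(145, -182)/z(f(9, 3), 218) = -3441/(-46008) + √(145² + (-182)²)/(3 + (⅓)*218) = -3441*(-1/46008) + √(21025 + 33124)/(3 + 218/3) = 1147/15336 + √54149/(227/3) = 1147/15336 + √54149*(3/227) = 1147/15336 + 3*√54149/227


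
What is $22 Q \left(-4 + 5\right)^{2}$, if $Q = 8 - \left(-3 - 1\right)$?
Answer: $264$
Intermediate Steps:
$Q = 12$ ($Q = 8 - -4 = 8 + 4 = 12$)
$22 Q \left(-4 + 5\right)^{2} = 22 \cdot 12 \left(-4 + 5\right)^{2} = 264 \cdot 1^{2} = 264 \cdot 1 = 264$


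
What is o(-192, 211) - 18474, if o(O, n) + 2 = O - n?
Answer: -18879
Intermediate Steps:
o(O, n) = -2 + O - n (o(O, n) = -2 + (O - n) = -2 + O - n)
o(-192, 211) - 18474 = (-2 - 192 - 1*211) - 18474 = (-2 - 192 - 211) - 18474 = -405 - 18474 = -18879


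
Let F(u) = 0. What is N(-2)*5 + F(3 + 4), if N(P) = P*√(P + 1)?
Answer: -10*I ≈ -10.0*I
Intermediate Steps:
N(P) = P*√(1 + P)
N(-2)*5 + F(3 + 4) = -2*√(1 - 2)*5 + 0 = -2*I*5 + 0 = -10*I + 0 = -10*I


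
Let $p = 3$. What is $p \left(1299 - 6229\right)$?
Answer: $-14790$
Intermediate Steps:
$p \left(1299 - 6229\right) = 3 \left(1299 - 6229\right) = 3 \left(-4930\right) = -14790$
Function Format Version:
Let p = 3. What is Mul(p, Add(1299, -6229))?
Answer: -14790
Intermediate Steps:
Mul(p, Add(1299, -6229)) = Mul(3, Add(1299, -6229)) = Mul(3, -4930) = -14790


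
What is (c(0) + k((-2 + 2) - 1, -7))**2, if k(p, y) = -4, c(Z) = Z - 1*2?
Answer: 36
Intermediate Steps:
c(Z) = -2 + Z (c(Z) = Z - 2 = -2 + Z)
(c(0) + k((-2 + 2) - 1, -7))**2 = ((-2 + 0) - 4)**2 = (-2 - 4)**2 = (-6)**2 = 36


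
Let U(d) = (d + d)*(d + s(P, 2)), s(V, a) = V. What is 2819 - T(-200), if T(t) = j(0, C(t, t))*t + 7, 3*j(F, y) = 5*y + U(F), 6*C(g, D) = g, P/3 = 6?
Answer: -74692/9 ≈ -8299.1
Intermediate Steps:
P = 18 (P = 3*6 = 18)
U(d) = 2*d*(18 + d) (U(d) = (d + d)*(d + 18) = (2*d)*(18 + d) = 2*d*(18 + d))
C(g, D) = g/6
j(F, y) = 5*y/3 + 2*F*(18 + F)/3 (j(F, y) = (5*y + 2*F*(18 + F))/3 = 5*y/3 + 2*F*(18 + F)/3)
T(t) = 7 + 5*t²/18 (T(t) = (5*(t/6)/3 + (⅔)*0*(18 + 0))*t + 7 = (5*t/18 + (⅔)*0*18)*t + 7 = (5*t/18 + 0)*t + 7 = (5*t/18)*t + 7 = 5*t²/18 + 7 = 7 + 5*t²/18)
2819 - T(-200) = 2819 - (7 + (5/18)*(-200)²) = 2819 - (7 + (5/18)*40000) = 2819 - (7 + 100000/9) = 2819 - 1*100063/9 = 2819 - 100063/9 = -74692/9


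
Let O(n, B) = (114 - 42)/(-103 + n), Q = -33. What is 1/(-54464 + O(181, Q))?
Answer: -13/708020 ≈ -1.8361e-5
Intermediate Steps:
O(n, B) = 72/(-103 + n)
1/(-54464 + O(181, Q)) = 1/(-54464 + 72/(-103 + 181)) = 1/(-54464 + 72/78) = 1/(-54464 + 72*(1/78)) = 1/(-54464 + 12/13) = 1/(-708020/13) = -13/708020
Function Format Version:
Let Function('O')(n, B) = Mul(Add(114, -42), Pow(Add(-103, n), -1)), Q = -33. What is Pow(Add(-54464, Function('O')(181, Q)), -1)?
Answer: Rational(-13, 708020) ≈ -1.8361e-5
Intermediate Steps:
Function('O')(n, B) = Mul(72, Pow(Add(-103, n), -1))
Pow(Add(-54464, Function('O')(181, Q)), -1) = Pow(Add(-54464, Mul(72, Pow(Add(-103, 181), -1))), -1) = Pow(Add(-54464, Mul(72, Pow(78, -1))), -1) = Pow(Add(-54464, Mul(72, Rational(1, 78))), -1) = Pow(Add(-54464, Rational(12, 13)), -1) = Pow(Rational(-708020, 13), -1) = Rational(-13, 708020)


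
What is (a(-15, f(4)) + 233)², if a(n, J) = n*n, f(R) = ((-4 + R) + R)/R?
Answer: 209764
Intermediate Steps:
f(R) = (-4 + 2*R)/R
a(n, J) = n²
(a(-15, f(4)) + 233)² = ((-15)² + 233)² = (225 + 233)² = 458² = 209764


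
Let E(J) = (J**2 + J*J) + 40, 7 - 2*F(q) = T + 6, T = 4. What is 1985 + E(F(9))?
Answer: 4059/2 ≈ 2029.5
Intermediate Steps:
F(q) = -3/2 (F(q) = 7/2 - (4 + 6)/2 = 7/2 - 1/2*10 = 7/2 - 5 = -3/2)
E(J) = 40 + 2*J**2 (E(J) = (J**2 + J**2) + 40 = 2*J**2 + 40 = 40 + 2*J**2)
1985 + E(F(9)) = 1985 + (40 + 2*(-3/2)**2) = 1985 + (40 + 2*(9/4)) = 1985 + (40 + 9/2) = 1985 + 89/2 = 4059/2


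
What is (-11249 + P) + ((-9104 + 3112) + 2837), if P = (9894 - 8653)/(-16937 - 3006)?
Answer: -287260213/19943 ≈ -14404.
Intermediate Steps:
P = -1241/19943 (P = 1241/(-19943) = 1241*(-1/19943) = -1241/19943 ≈ -0.062227)
(-11249 + P) + ((-9104 + 3112) + 2837) = (-11249 - 1241/19943) + ((-9104 + 3112) + 2837) = -224340048/19943 + (-5992 + 2837) = -224340048/19943 - 3155 = -287260213/19943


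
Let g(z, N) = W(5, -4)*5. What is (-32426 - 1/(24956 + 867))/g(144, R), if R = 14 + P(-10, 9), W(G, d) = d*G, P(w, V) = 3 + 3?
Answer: 837336599/2582300 ≈ 324.26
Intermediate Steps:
P(w, V) = 6
W(G, d) = G*d
R = 20 (R = 14 + 6 = 20)
g(z, N) = -100 (g(z, N) = (5*(-4))*5 = -20*5 = -100)
(-32426 - 1/(24956 + 867))/g(144, R) = (-32426 - 1/(24956 + 867))/(-100) = (-32426 - 1/25823)*(-1/100) = -837336599/25823*(-1/100) = 837336599/2582300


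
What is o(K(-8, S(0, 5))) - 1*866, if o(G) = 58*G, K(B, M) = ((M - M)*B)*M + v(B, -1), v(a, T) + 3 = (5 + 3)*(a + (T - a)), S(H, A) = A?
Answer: -1504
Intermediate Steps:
v(a, T) = -3 + 8*T (v(a, T) = -3 + (5 + 3)*(a + (T - a)) = -3 + 8*T)
K(B, M) = -11 (K(B, M) = ((M - M)*B)*M + (-3 + 8*(-1)) = (0*B)*M + (-3 - 8) = 0*M - 11 = 0 - 11 = -11)
o(K(-8, S(0, 5))) - 1*866 = 58*(-11) - 1*866 = -638 - 866 = -1504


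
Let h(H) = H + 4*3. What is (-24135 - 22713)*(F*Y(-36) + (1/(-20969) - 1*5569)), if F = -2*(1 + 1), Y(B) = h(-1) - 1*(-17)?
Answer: 5580762846720/20969 ≈ 2.6614e+8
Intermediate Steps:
h(H) = 12 + H (h(H) = H + 12 = 12 + H)
Y(B) = 28 (Y(B) = (12 - 1) - 1*(-17) = 11 + 17 = 28)
F = -4 (F = -2*2 = -4)
(-24135 - 22713)*(F*Y(-36) + (1/(-20969) - 1*5569)) = (-24135 - 22713)*(-4*28 + (1/(-20969) - 1*5569)) = -46848*(-112 + (-1/20969 - 5569)) = -46848*(-112 - 116776362/20969) = -46848*(-119124890/20969) = 5580762846720/20969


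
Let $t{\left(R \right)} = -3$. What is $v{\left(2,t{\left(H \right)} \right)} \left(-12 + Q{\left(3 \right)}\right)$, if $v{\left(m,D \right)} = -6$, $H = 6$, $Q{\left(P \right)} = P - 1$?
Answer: $60$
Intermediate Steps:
$Q{\left(P \right)} = -1 + P$
$v{\left(2,t{\left(H \right)} \right)} \left(-12 + Q{\left(3 \right)}\right) = - 6 \left(-12 + \left(-1 + 3\right)\right) = - 6 \left(-12 + 2\right) = \left(-6\right) \left(-10\right) = 60$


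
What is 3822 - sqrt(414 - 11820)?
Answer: 3822 - I*sqrt(11406) ≈ 3822.0 - 106.8*I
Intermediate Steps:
3822 - sqrt(414 - 11820) = 3822 - sqrt(-11406) = 3822 - I*sqrt(11406)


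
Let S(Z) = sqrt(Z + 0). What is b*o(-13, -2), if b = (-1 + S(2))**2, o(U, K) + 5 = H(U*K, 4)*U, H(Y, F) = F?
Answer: -171 + 114*sqrt(2) ≈ -9.7796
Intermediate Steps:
S(Z) = sqrt(Z)
o(U, K) = -5 + 4*U
b = (-1 + sqrt(2))**2 ≈ 0.17157
b*o(-13, -2) = (1 - sqrt(2))**2*(-5 + 4*(-13)) = (1 - sqrt(2))**2*(-5 - 52) = (1 - sqrt(2))**2*(-57) = -57*(1 - sqrt(2))**2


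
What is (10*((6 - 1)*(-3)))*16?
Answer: -2400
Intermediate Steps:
(10*((6 - 1)*(-3)))*16 = (10*(5*(-3)))*16 = (10*(-15))*16 = -150*16 = -2400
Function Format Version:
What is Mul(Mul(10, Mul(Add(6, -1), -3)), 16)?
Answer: -2400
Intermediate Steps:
Mul(Mul(10, Mul(Add(6, -1), -3)), 16) = Mul(Mul(10, Mul(5, -3)), 16) = Mul(Mul(10, -15), 16) = Mul(-150, 16) = -2400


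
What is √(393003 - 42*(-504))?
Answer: 3*√46019 ≈ 643.56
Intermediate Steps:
√(393003 - 42*(-504)) = √(393003 + 21168) = √414171 = 3*√46019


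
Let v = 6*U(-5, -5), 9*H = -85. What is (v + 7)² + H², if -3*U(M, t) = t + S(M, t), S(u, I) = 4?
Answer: 13786/81 ≈ 170.20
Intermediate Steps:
H = -85/9 (H = (⅑)*(-85) = -85/9 ≈ -9.4444)
U(M, t) = -4/3 - t/3 (U(M, t) = -(t + 4)/3 = -(4 + t)/3 = -4/3 - t/3)
v = 2 (v = 6*(-4/3 - ⅓*(-5)) = 6*(-4/3 + 5/3) = 6*(⅓) = 2)
(v + 7)² + H² = (2 + 7)² + (-85/9)² = 9² + 7225/81 = 81 + 7225/81 = 13786/81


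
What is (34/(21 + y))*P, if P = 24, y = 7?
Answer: 204/7 ≈ 29.143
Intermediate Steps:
(34/(21 + y))*P = (34/(21 + 7))*24 = (34/28)*24 = ((1/28)*34)*24 = (17/14)*24 = 204/7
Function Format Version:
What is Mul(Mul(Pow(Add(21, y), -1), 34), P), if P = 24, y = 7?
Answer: Rational(204, 7) ≈ 29.143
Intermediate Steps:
Mul(Mul(Pow(Add(21, y), -1), 34), P) = Mul(Mul(Pow(Add(21, 7), -1), 34), 24) = Mul(Mul(Pow(28, -1), 34), 24) = Mul(Mul(Rational(1, 28), 34), 24) = Mul(Rational(17, 14), 24) = Rational(204, 7)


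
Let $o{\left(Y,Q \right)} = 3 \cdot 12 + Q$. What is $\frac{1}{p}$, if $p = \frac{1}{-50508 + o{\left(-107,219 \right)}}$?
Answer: $-50253$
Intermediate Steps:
$o{\left(Y,Q \right)} = 36 + Q$
$p = - \frac{1}{50253}$ ($p = \frac{1}{-50508 + \left(36 + 219\right)} = \frac{1}{-50508 + 255} = \frac{1}{-50253} = - \frac{1}{50253} \approx -1.9899 \cdot 10^{-5}$)
$\frac{1}{p} = \frac{1}{- \frac{1}{50253}} = -50253$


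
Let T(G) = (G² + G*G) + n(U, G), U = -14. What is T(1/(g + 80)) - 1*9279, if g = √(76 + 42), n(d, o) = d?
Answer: -91683628874/9865881 - 80*√118/9865881 ≈ -9293.0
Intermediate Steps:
g = √118 ≈ 10.863
T(G) = -14 + 2*G² (T(G) = (G² + G*G) - 14 = (G² + G²) - 14 = 2*G² - 14 = -14 + 2*G²)
T(1/(g + 80)) - 1*9279 = (-14 + 2*(1/(√118 + 80))²) - 1*9279 = (-14 + 2*(1/(80 + √118))²) - 9279 = (-14 + 2/(80 + √118)²) - 9279 = -9293 + 2/(80 + √118)²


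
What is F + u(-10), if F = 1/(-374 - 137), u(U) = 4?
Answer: 2043/511 ≈ 3.9980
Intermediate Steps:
F = -1/511 (F = 1/(-511) = -1/511 ≈ -0.0019569)
F + u(-10) = -1/511 + 4 = 2043/511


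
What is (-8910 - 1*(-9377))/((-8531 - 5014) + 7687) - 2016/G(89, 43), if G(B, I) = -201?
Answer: 3905287/392486 ≈ 9.9501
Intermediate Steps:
(-8910 - 1*(-9377))/((-8531 - 5014) + 7687) - 2016/G(89, 43) = (-8910 - 1*(-9377))/((-8531 - 5014) + 7687) - 2016/(-201) = (-8910 + 9377)/(-13545 + 7687) - 2016*(-1/201) = 467/(-5858) + 672/67 = 467*(-1/5858) + 672/67 = -467/5858 + 672/67 = 3905287/392486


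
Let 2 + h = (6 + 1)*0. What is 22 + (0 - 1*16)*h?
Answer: 54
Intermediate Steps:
h = -2 (h = -2 + (6 + 1)*0 = -2 + 7*0 = -2 + 0 = -2)
22 + (0 - 1*16)*h = 22 + (0 - 1*16)*(-2) = 22 + (0 - 16)*(-2) = 22 - 16*(-2) = 22 + 32 = 54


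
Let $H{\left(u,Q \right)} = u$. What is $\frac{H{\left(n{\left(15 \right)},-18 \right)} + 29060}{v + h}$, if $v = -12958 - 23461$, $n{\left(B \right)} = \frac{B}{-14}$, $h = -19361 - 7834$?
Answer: $- \frac{406825}{890596} \approx -0.4568$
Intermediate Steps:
$h = -27195$ ($h = -19361 - 7834 = -27195$)
$n{\left(B \right)} = - \frac{B}{14}$ ($n{\left(B \right)} = B \left(- \frac{1}{14}\right) = - \frac{B}{14}$)
$v = -36419$ ($v = -12958 - 23461 = -36419$)
$\frac{H{\left(n{\left(15 \right)},-18 \right)} + 29060}{v + h} = \frac{\left(- \frac{1}{14}\right) 15 + 29060}{-36419 - 27195} = \frac{- \frac{15}{14} + 29060}{-63614} = \frac{406825}{14} \left(- \frac{1}{63614}\right) = - \frac{406825}{890596}$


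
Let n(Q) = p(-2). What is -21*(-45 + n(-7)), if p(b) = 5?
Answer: 840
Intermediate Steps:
n(Q) = 5
-21*(-45 + n(-7)) = -21*(-45 + 5) = -21*(-40) = 840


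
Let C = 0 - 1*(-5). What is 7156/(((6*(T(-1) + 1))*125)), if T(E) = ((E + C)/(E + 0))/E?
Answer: 3578/1875 ≈ 1.9083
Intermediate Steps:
C = 5 (C = 0 + 5 = 5)
T(E) = (5 + E)/E**2 (T(E) = ((E + 5)/(E + 0))/E = ((5 + E)/E)/E = (5 + E)/E**2)
7156/(((6*(T(-1) + 1))*125)) = 7156/(((6*((5 - 1)/(-1)**2 + 1))*125)) = 7156/(((6*(1*4 + 1))*125)) = 7156/(((6*(4 + 1))*125)) = 7156/(((6*5)*125)) = 7156/((30*125)) = 7156/3750 = 7156*(1/3750) = 3578/1875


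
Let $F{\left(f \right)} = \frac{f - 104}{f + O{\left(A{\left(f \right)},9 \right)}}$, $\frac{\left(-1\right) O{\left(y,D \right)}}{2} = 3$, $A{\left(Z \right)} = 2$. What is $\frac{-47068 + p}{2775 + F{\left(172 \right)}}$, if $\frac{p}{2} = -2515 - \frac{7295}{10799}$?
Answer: $- \frac{46697534036}{2487646841} \approx -18.772$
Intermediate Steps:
$O{\left(y,D \right)} = -6$ ($O{\left(y,D \right)} = \left(-2\right) 3 = -6$)
$p = - \frac{54333560}{10799}$ ($p = 2 \left(-2515 - \frac{7295}{10799}\right) = 2 \left(- \frac{27166780}{10799}\right) = - \frac{54333560}{10799} \approx -5031.4$)
$F{\left(f \right)} = \frac{-104 + f}{-6 + f}$ ($F{\left(f \right)} = \frac{f - 104}{f - 6} = \frac{-104 + f}{-6 + f}$)
$\frac{-47068 + p}{2775 + F{\left(172 \right)}} = \frac{-47068 - \frac{54333560}{10799}}{2775 + \frac{-104 + 172}{-6 + 172}} = - \frac{562620892}{10799 \left(2775 + \frac{1}{166} \cdot 68\right)} = - \frac{562620892}{10799 \left(2775 + \frac{34}{83}\right)} = - \frac{562620892}{10799 \cdot \frac{230359}{83}} = \left(- \frac{562620892}{10799}\right) \frac{83}{230359} = - \frac{46697534036}{2487646841}$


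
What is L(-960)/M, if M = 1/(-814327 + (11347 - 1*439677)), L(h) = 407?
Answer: -505761399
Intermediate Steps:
M = -1/1242657 (M = 1/(-814327 + (11347 - 439677)) = 1/(-814327 - 428330) = 1/(-1242657) = -1/1242657 ≈ -8.0473e-7)
L(-960)/M = 407/(-1/1242657) = 407*(-1242657) = -505761399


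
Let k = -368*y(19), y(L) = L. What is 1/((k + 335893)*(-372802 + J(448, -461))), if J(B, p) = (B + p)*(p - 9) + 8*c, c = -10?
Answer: -1/120631677572 ≈ -8.2897e-12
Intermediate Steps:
J(B, p) = -80 + (-9 + p)*(B + p) (J(B, p) = (B + p)*(p - 9) + 8*(-10) = (B + p)*(-9 + p) - 80 = (-9 + p)*(B + p) - 80 = -80 + (-9 + p)*(B + p))
k = -6992 (k = -368*19 = -6992)
1/((k + 335893)*(-372802 + J(448, -461))) = 1/((-6992 + 335893)*(-372802 + (-80 + (-461)² - 9*448 - 9*(-461) + 448*(-461)))) = 1/(328901*(-372802 + (-80 + 212521 - 4032 + 4149 - 206528))) = 1/(328901*(-372802 + 6030)) = 1/(328901*(-366772)) = 1/(-120631677572) = -1/120631677572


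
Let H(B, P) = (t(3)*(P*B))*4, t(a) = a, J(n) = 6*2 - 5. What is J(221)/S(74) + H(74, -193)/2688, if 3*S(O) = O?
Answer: -263041/4144 ≈ -63.475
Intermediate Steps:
S(O) = O/3
J(n) = 7 (J(n) = 12 - 5 = 7)
H(B, P) = 12*B*P (H(B, P) = (3*(P*B))*4 = (3*(B*P))*4 = (3*B*P)*4 = 12*B*P)
J(221)/S(74) + H(74, -193)/2688 = 7/(((⅓)*74)) + (12*74*(-193))/2688 = 7/(74/3) - 171384*1/2688 = 7*(3/74) - 7141/112 = 21/74 - 7141/112 = -263041/4144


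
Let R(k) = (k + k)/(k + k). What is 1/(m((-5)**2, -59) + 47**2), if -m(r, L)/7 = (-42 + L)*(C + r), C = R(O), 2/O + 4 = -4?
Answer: 1/20591 ≈ 4.8565e-5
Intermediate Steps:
O = -1/4 (O = 2/(-4 - 4) = 2/(-8) = 2*(-1/8) = -1/4 ≈ -0.25000)
R(k) = 1 (R(k) = (2*k)/((2*k)) = (2*k)*(1/(2*k)) = 1)
C = 1
m(r, L) = -7*(1 + r)*(-42 + L) (m(r, L) = -7*(-42 + L)*(1 + r) = -7*(1 + r)*(-42 + L))
1/(m((-5)**2, -59) + 47**2) = 1/((294 - 7*(-59) + 294*(-5)**2 - 7*(-59)*(-5)**2) + 47**2) = 1/((294 + 413 + 294*25 - 7*(-59)*25) + 2209) = 1/((294 + 413 + 7350 + 10325) + 2209) = 1/(18382 + 2209) = 1/20591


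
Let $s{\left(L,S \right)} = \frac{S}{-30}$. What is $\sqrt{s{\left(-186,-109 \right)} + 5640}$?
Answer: $\frac{19 \sqrt{14070}}{30} \approx 75.124$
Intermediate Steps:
$s{\left(L,S \right)} = - \frac{S}{30}$ ($s{\left(L,S \right)} = S \left(- \frac{1}{30}\right) = - \frac{S}{30}$)
$\sqrt{s{\left(-186,-109 \right)} + 5640} = \sqrt{\left(- \frac{1}{30}\right) \left(-109\right) + 5640} = \sqrt{\frac{109}{30} + 5640} = \sqrt{\frac{169309}{30}} = \frac{19 \sqrt{14070}}{30}$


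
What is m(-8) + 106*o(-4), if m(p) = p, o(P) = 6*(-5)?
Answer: -3188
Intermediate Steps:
o(P) = -30
m(-8) + 106*o(-4) = -8 + 106*(-30) = -8 - 3180 = -3188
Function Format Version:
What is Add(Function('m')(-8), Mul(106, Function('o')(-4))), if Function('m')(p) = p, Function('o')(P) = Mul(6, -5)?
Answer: -3188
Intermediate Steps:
Function('o')(P) = -30
Add(Function('m')(-8), Mul(106, Function('o')(-4))) = Add(-8, Mul(106, -30)) = Add(-8, -3180) = -3188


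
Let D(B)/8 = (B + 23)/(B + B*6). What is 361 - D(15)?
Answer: 37601/105 ≈ 358.10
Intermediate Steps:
D(B) = 8*(23 + B)/(7*B) (D(B) = 8*((B + 23)/(B + B*6)) = 8*((23 + B)/(B + 6*B)) = 8*((23 + B)/((7*B))) = 8*((23 + B)*(1/(7*B))) = 8*((23 + B)/(7*B)) = 8*(23 + B)/(7*B))
361 - D(15) = 361 - 8*(23 + 15)/(7*15) = 361 - 8*38/(7*15) = 361 - 1*304/105 = 361 - 304/105 = 37601/105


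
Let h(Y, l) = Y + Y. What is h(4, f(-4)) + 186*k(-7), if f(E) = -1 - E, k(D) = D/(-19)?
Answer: 1454/19 ≈ 76.526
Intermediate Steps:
k(D) = -D/19 (k(D) = D*(-1/19) = -D/19)
h(Y, l) = 2*Y
h(4, f(-4)) + 186*k(-7) = 2*4 + 186*(-1/19*(-7)) = 8 + 186*(7/19) = 8 + 1302/19 = 1454/19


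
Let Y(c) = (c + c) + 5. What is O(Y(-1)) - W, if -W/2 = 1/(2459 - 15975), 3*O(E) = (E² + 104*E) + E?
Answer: 729863/6758 ≈ 108.00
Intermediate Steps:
Y(c) = 5 + 2*c (Y(c) = 2*c + 5 = 5 + 2*c)
O(E) = 35*E + E²/3 (O(E) = ((E² + 104*E) + E)/3 = (E² + 105*E)/3 = 35*E + E²/3)
W = 1/6758 (W = -2/(2459 - 15975) = -2/(-13516) = -2*(-1/13516) = 1/6758 ≈ 0.00014797)
O(Y(-1)) - W = (5 + 2*(-1))*(105 + (5 + 2*(-1)))/3 - 1*1/6758 = (5 - 2)*(105 + (5 - 2))/3 - 1/6758 = (⅓)*3*(105 + 3) - 1/6758 = (⅓)*3*108 - 1/6758 = 108 - 1/6758 = 729863/6758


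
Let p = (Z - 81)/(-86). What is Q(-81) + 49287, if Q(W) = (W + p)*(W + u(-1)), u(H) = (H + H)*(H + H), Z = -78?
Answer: 4762821/86 ≈ 55382.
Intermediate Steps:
u(H) = 4*H**2 (u(H) = (2*H)*(2*H) = 4*H**2)
p = 159/86 (p = (-78 - 81)/(-86) = -159*(-1/86) = 159/86 ≈ 1.8488)
Q(W) = (4 + W)*(159/86 + W) (Q(W) = (W + 159/86)*(W + 4*(-1)**2) = (159/86 + W)*(W + 4*1) = (159/86 + W)*(W + 4) = (159/86 + W)*(4 + W) = (4 + W)*(159/86 + W))
Q(-81) + 49287 = (318/43 + (-81)**2 + (503/86)*(-81)) + 49287 = (318/43 + 6561 - 40743/86) + 49287 = 524139/86 + 49287 = 4762821/86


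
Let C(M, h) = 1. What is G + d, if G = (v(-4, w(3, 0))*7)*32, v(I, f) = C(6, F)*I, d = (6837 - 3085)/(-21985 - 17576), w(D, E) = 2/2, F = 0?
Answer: -35450408/39561 ≈ -896.09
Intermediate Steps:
w(D, E) = 1 (w(D, E) = 2*(½) = 1)
d = -3752/39561 (d = 3752/(-39561) = 3752*(-1/39561) = -3752/39561 ≈ -0.094841)
v(I, f) = I (v(I, f) = 1*I = I)
G = -896 (G = -4*7*32 = -28*32 = -896)
G + d = -896 - 3752/39561 = -35450408/39561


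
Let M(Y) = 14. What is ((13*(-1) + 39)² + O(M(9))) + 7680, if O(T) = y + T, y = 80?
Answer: 8450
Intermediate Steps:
O(T) = 80 + T
((13*(-1) + 39)² + O(M(9))) + 7680 = ((13*(-1) + 39)² + (80 + 14)) + 7680 = ((-13 + 39)² + 94) + 7680 = (26² + 94) + 7680 = (676 + 94) + 7680 = 770 + 7680 = 8450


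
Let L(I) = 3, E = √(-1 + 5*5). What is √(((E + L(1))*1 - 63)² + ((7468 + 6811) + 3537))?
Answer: 4*√(1340 - 15*√6) ≈ 144.40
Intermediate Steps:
E = 2*√6 (E = √(-1 + 25) = √24 = 2*√6 ≈ 4.8990)
√(((E + L(1))*1 - 63)² + ((7468 + 6811) + 3537)) = √(((2*√6 + 3)*1 - 63)² + ((7468 + 6811) + 3537)) = √(((3 + 2*√6)*1 - 63)² + (14279 + 3537)) = √(((3 + 2*√6) - 63)² + 17816) = √((-60 + 2*√6)² + 17816) = √(17816 + (-60 + 2*√6)²)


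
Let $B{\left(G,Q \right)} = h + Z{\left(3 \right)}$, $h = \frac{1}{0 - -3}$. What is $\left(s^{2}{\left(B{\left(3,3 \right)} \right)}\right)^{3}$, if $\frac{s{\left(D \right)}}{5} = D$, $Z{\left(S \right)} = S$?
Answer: $\frac{15625000000}{729} \approx 2.1433 \cdot 10^{7}$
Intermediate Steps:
$h = \frac{1}{3}$ ($h = \frac{1}{0 + 3} = \frac{1}{3} \approx 0.33333$)
$B{\left(G,Q \right)} = \frac{10}{3}$ ($B{\left(G,Q \right)} = \frac{1}{3} + 3 = \frac{10}{3}$)
$s{\left(D \right)} = 5 D$
$\left(s^{2}{\left(B{\left(3,3 \right)} \right)}\right)^{3} = \left(\left(5 \cdot \frac{10}{3}\right)^{2}\right)^{3} = \left(\left(\frac{50}{3}\right)^{2}\right)^{3} = \left(\frac{2500}{9}\right)^{3} = \frac{15625000000}{729}$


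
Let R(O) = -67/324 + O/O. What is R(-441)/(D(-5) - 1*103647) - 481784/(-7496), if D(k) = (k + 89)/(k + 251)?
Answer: 82917558660107/1290101152644 ≈ 64.272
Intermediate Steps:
D(k) = (89 + k)/(251 + k)
R(O) = 257/324 (R(O) = -67*1/324 + 1 = -67/324 + 1 = 257/324)
R(-441)/(D(-5) - 1*103647) - 481784/(-7496) = 257/(324*((89 - 5)/(251 - 5) - 1*103647)) - 481784/(-7496) = 257/(324*(84/246 - 103647)) - 481784*(-1/7496) = 257/(324*((1/246)*84 - 103647)) + 60223/937 = 257/(324*(14/41 - 103647)) + 60223/937 = 257/(324*(-4249513/41)) + 60223/937 = (257/324)*(-41/4249513) + 60223/937 = -10537/1376842212 + 60223/937 = 82917558660107/1290101152644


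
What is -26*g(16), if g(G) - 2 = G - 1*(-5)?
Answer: -598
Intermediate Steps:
g(G) = 7 + G (g(G) = 2 + (G - 1*(-5)) = 2 + (G + 5) = 2 + (5 + G) = 7 + G)
-26*g(16) = -26*(7 + 16) = -26*23 = -598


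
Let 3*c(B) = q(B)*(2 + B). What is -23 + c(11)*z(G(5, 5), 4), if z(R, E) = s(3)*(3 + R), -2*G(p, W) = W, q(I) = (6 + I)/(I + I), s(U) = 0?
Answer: -23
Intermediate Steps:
q(I) = (6 + I)/(2*I) (q(I) = (6 + I)/((2*I)) = (6 + I)*(1/(2*I)) = (6 + I)/(2*I))
G(p, W) = -W/2
z(R, E) = 0 (z(R, E) = 0*(3 + R) = 0)
c(B) = (2 + B)*(6 + B)/(6*B) (c(B) = (((6 + B)/(2*B))*(2 + B))/3 = ((2 + B)*(6 + B)/(2*B))/3 = (2 + B)*(6 + B)/(6*B))
-23 + c(11)*z(G(5, 5), 4) = -23 + ((1/6)*(2 + 11)*(6 + 11)/11)*0 = -23 + ((1/6)*(1/11)*13*17)*0 = -23 + (221/66)*0 = -23 + 0 = -23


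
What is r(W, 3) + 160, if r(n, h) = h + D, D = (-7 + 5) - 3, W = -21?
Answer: 158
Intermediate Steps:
D = -5 (D = -2 - 3 = -5)
r(n, h) = -5 + h (r(n, h) = h - 5 = -5 + h)
r(W, 3) + 160 = (-5 + 3) + 160 = -2 + 160 = 158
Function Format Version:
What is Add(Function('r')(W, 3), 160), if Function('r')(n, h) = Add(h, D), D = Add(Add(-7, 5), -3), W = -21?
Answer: 158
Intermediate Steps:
D = -5 (D = Add(-2, -3) = -5)
Function('r')(n, h) = Add(-5, h) (Function('r')(n, h) = Add(h, -5) = Add(-5, h))
Add(Function('r')(W, 3), 160) = Add(Add(-5, 3), 160) = Add(-2, 160) = 158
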